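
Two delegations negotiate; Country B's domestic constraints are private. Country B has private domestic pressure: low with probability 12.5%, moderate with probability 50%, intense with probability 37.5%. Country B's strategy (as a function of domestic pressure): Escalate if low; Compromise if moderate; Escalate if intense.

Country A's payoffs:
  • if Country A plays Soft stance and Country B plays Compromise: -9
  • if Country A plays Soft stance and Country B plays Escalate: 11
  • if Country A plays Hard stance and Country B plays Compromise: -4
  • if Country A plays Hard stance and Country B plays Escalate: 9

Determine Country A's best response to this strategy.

Hard stance

Compute Country A's expected payoff for each action, taking the expectation over Country B's type.
E[Soft stance] = 0.125·(11) + 0.5·(-9) + 0.375·(11) = 1
E[Hard stance] = 0.125·(9) + 0.5·(-4) + 0.375·(9) = 2.5
Best response: Hard stance (2.5 is the largest).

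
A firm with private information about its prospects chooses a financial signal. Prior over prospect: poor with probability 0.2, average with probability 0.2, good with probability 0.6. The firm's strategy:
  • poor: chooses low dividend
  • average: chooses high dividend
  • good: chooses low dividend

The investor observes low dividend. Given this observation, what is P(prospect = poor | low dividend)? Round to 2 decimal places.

0.25

P(low dividend) = 0.2·1 + 0.2·0 + 0.6·1 = 0.8
P(poor | low dividend) = (0.2·1) / 0.8 = 0.2 / 0.8 = 0.25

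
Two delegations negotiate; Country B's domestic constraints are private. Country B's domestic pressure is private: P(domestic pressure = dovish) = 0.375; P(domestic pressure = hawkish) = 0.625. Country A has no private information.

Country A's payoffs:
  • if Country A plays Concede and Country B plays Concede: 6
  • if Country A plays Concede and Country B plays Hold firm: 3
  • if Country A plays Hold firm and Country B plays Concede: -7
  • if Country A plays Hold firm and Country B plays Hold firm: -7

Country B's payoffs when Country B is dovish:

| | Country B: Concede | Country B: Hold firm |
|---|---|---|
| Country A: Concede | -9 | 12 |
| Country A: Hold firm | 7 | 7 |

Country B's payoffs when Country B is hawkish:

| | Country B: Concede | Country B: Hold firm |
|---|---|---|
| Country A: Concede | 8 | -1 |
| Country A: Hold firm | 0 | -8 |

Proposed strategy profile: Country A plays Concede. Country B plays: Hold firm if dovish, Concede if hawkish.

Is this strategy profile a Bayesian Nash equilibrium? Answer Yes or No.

A profile is a BNE iff every type of every player is best-responding given beliefs about the other side.
Country A plays Concede: E[Concede] = 0.375·(3) + 0.625·(6) = 4.875; E[Hold firm] = -7. Best-responding. ✓
Country B (domestic pressure dovish), facing Concede: Concede gives -9, Hold firm gives 12. Proposed Hold firm is best. ✓
Country B (domestic pressure hawkish), facing Concede: Concede gives 8, Hold firm gives -1. Proposed Concede is best. ✓

Yes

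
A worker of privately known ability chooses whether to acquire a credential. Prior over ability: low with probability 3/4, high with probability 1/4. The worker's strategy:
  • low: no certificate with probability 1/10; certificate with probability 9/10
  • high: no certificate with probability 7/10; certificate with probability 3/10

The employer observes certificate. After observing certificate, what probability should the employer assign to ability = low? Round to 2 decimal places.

Apply Bayes' rule using the sender's strategy as the likelihood.
P(certificate) = (3/4)·(9/10) + (1/4)·(3/10) = 3/4
P(low | certificate) = ((3/4)·(9/10)) / (3/4) = (27/40) / (3/4) = 9/10

0.90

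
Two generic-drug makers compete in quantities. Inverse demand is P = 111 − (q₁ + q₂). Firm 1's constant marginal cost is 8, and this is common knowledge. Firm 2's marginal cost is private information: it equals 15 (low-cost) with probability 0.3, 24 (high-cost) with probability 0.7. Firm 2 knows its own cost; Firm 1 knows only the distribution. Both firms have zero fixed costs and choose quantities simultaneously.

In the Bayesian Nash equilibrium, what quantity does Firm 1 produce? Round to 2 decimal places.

Type-c best response for Firm 2: q₂(c) = (111 − c)/2 − q₁/2.
Firm 1 maximizes expected profit; its first-order condition is 111 − 2q₁ − E[q₂] − 8 = 0.
Substituting E[q₂] and solving: E[c₂] = 21.3, so q₁ = (111 − 2·8 + 21.3)/3 = 38.7667.

38.77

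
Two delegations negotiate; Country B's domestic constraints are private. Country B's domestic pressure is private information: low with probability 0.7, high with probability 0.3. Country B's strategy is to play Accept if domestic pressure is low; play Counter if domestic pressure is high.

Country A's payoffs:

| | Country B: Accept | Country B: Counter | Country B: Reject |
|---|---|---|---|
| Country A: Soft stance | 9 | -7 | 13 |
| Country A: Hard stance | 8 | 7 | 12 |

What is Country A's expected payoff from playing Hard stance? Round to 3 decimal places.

E[Hard stance] = 0.7·8 + 0.3·7 = 5.6 + 2.1 = 7.7

7.700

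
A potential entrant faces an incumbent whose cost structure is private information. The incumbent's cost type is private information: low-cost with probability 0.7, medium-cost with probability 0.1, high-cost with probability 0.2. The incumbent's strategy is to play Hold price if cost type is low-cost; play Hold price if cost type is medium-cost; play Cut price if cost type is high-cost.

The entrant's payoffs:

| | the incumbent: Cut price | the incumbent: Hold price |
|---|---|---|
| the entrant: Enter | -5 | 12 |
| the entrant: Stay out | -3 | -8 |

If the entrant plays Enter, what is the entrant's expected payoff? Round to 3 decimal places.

E[Enter] = 0.7·12 + 0.1·12 + 0.2·(-5) = 8.4 + 1.2 + (-1) = 8.6

8.600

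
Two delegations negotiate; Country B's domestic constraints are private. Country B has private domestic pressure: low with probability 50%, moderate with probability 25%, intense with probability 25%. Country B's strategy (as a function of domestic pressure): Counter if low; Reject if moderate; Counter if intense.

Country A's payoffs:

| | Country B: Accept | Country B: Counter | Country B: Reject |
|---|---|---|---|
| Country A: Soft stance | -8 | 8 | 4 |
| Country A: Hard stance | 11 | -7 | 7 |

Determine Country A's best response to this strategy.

Soft stance

Compute Country A's expected payoff for each action, taking the expectation over Country B's type.
E[Soft stance] = 0.5·(8) + 0.25·(4) + 0.25·(8) = 7
E[Hard stance] = 0.5·(-7) + 0.25·(7) + 0.25·(-7) = -3.5
Best response: Soft stance (7 is the largest).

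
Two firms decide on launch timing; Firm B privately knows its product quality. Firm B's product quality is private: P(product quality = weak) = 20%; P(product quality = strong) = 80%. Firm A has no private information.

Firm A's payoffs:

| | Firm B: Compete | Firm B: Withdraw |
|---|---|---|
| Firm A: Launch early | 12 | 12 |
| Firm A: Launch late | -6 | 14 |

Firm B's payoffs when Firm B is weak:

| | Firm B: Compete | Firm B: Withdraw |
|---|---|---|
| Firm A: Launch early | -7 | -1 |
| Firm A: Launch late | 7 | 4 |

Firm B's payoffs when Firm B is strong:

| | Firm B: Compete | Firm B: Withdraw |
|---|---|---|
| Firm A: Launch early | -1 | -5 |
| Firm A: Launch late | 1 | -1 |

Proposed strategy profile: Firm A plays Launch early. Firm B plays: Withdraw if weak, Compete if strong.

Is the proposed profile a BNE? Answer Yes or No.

Yes

A profile is a BNE iff every type of every player is best-responding given beliefs about the other side.
Firm A plays Launch early: E[Launch early] = 0.2·(12) + 0.8·(12) = 12; E[Launch late] = -2. Best-responding. ✓
Firm B (product quality weak), facing Launch early: Compete gives -7, Withdraw gives -1. Proposed Withdraw is best. ✓
Firm B (product quality strong), facing Launch early: Compete gives -1, Withdraw gives -5. Proposed Compete is best. ✓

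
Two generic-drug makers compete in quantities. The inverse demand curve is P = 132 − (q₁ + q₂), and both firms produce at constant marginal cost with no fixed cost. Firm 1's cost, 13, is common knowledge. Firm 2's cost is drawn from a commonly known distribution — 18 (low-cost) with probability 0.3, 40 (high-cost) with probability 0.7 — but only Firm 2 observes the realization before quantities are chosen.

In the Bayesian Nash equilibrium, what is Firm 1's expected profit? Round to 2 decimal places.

Firm 2 with cost c maximizes (132 − (q₁+q₂) − c)·q₂, giving q₂(c) = (132 − c − q₁)/2.
E[c₂] = 0.3·18 + 0.7·40 = 33.4
Firm 1's FOC against E[q₂] yields q₁ = (132 − 2·13 + E[c₂])/3 = (132 − 26 + 33.4)/3 = 46.4667.
E[P] = 132 − (q₁ + E[q₂]) = 59.4667; Firm 1's expected profit = (E[P] − 13)·q₁ = (59.4667 − 13)·46.4667 = 2159.15.

2159.15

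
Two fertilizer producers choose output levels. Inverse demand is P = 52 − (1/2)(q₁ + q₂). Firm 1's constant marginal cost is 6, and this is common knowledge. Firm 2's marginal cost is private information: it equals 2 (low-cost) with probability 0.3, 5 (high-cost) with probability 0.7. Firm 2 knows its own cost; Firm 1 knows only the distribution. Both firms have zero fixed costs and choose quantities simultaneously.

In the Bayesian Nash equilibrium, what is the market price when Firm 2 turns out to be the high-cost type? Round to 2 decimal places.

21.15

Firm 2 with cost c maximizes (52 − (1/2)(q₁+q₂) − c)·q₂, giving q₂(c) = (52 − c − (1/2)q₁).
E[c₂] = 0.3·2 + 0.7·5 = 4.1
Firm 1's FOC against E[q₂] yields q₁ = (52 − 2·6 + E[c₂])/(3/2) = (52 − 12 + 4.1)/(3/2) = 29.4.
q₂(high-cost) = 32.3, so P = 52 − (1/2)·(29.4 + 32.3) = 21.15.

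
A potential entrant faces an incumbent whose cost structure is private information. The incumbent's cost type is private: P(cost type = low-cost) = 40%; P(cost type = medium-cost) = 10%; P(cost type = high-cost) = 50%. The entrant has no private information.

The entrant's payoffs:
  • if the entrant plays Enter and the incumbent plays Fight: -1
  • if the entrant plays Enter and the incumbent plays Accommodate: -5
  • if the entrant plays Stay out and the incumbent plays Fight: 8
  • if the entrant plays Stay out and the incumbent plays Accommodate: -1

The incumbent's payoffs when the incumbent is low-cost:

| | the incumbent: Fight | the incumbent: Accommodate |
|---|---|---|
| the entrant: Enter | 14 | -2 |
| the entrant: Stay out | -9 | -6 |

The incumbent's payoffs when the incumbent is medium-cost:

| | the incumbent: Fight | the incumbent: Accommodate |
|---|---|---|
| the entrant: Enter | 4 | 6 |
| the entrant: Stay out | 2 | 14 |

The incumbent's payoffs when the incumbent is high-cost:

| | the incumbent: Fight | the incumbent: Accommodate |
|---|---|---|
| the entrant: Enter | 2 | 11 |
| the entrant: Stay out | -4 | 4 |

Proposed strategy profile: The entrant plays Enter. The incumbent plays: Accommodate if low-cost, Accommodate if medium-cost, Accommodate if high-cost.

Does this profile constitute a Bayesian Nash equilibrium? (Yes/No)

No

The entrant plays Enter: E[Enter] = 0.4·(-5) + 0.1·(-5) + 0.5·(-5) = -5; E[Stay out] = -1. Not best-responding. ✗
The incumbent (cost type low-cost), facing Enter: Fight gives 14, Accommodate gives -2. Proposed Accommodate is not best — profitable deviation exists. ✗
The incumbent (cost type medium-cost), facing Enter: Fight gives 4, Accommodate gives 6. Proposed Accommodate is best. ✓
The incumbent (cost type high-cost), facing Enter: Fight gives 2, Accommodate gives 11. Proposed Accommodate is best. ✓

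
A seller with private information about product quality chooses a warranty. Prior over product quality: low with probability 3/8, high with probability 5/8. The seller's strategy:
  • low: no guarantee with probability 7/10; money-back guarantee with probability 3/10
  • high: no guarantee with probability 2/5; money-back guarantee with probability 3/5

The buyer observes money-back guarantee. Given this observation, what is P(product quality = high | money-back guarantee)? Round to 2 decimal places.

P(money-back guarantee) = (3/8)·(3/10) + (5/8)·(3/5) = 39/80
P(high | money-back guarantee) = ((5/8)·(3/5)) / (39/80) = (3/8) / (39/80) = 10/13

0.77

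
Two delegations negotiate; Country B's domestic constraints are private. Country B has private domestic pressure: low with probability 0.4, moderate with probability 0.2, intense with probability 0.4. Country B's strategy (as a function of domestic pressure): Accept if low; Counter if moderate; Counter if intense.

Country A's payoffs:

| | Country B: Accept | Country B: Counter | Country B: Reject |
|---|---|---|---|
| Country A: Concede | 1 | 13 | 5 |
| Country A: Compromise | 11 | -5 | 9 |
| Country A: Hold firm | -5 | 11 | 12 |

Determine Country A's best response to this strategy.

Compute Country A's expected payoff for each action, taking the expectation over Country B's type.
E[Concede] = 0.4·(1) + 0.2·(13) + 0.4·(13) = 8.2
E[Compromise] = 0.4·(11) + 0.2·(-5) + 0.4·(-5) = 1.4
E[Hold firm] = 0.4·(-5) + 0.2·(11) + 0.4·(11) = 4.6
Best response: Concede (8.2 is the largest).

Concede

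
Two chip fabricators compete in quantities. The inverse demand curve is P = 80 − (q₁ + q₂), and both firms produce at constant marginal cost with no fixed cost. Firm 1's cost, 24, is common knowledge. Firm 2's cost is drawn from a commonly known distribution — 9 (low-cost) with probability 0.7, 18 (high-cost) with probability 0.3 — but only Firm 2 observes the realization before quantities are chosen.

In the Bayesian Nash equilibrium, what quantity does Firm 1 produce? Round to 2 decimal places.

14.57

Firm 2 with cost c maximizes (80 − (q₁+q₂) − c)·q₂, giving q₂(c) = (80 − c − q₁)/2.
E[c₂] = 0.7·9 + 0.3·18 = 11.7
Firm 1's FOC against E[q₂] yields q₁ = (80 − 2·24 + E[c₂])/3 = (80 − 48 + 11.7)/3 = 14.5667.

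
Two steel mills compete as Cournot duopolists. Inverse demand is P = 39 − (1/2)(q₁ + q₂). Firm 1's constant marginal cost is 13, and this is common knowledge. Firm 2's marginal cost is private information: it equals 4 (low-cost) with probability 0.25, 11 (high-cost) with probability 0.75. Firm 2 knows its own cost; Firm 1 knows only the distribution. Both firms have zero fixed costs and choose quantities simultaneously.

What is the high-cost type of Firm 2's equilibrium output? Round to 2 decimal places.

20.58

Firm 2 with cost c maximizes (39 − (1/2)(q₁+q₂) − c)·q₂, giving q₂(c) = (39 − c − (1/2)q₁).
E[c₂] = 0.25·4 + 0.75·11 = 9.25
Firm 1's FOC against E[q₂] yields q₁ = (39 − 2·13 + E[c₂])/(3/2) = (39 − 26 + 9.25)/(3/2) = 14.8333.
q₂(high-cost) = (39 − 11 − (1/2)·14.8333) = 20.5833.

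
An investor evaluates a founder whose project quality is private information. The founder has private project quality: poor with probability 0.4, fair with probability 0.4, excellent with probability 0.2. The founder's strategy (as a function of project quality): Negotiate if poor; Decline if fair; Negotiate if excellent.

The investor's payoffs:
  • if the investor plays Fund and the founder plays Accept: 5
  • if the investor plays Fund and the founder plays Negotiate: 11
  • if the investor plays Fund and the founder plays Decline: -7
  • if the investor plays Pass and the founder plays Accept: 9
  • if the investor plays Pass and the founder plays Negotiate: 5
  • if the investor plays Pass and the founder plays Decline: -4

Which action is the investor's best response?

Fund

Compute the investor's expected payoff for each action, taking the expectation over the founder's type.
E[Fund] = 0.4·(11) + 0.4·(-7) + 0.2·(11) = 3.8
E[Pass] = 0.4·(5) + 0.4·(-4) + 0.2·(5) = 1.4
Best response: Fund (3.8 is the largest).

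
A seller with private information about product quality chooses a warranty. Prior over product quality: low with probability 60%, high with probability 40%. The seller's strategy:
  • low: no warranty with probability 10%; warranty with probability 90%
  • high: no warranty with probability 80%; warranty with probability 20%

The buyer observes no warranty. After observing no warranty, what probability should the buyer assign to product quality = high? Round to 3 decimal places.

0.842

P(no warranty) = 0.6·0.1 + 0.4·0.8 = 0.38
P(high | no warranty) = (0.4·0.8) / 0.38 = 0.32 / 0.38 = 0.842105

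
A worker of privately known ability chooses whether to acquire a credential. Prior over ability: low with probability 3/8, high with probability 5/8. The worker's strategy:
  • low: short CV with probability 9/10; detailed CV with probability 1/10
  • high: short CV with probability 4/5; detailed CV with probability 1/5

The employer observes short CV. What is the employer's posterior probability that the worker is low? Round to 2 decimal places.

Apply Bayes' rule using the sender's strategy as the likelihood.
P(short CV) = (3/8)·(9/10) + (5/8)·(4/5) = 67/80
P(low | short CV) = ((3/8)·(9/10)) / (67/80) = (27/80) / (67/80) = 27/67

0.40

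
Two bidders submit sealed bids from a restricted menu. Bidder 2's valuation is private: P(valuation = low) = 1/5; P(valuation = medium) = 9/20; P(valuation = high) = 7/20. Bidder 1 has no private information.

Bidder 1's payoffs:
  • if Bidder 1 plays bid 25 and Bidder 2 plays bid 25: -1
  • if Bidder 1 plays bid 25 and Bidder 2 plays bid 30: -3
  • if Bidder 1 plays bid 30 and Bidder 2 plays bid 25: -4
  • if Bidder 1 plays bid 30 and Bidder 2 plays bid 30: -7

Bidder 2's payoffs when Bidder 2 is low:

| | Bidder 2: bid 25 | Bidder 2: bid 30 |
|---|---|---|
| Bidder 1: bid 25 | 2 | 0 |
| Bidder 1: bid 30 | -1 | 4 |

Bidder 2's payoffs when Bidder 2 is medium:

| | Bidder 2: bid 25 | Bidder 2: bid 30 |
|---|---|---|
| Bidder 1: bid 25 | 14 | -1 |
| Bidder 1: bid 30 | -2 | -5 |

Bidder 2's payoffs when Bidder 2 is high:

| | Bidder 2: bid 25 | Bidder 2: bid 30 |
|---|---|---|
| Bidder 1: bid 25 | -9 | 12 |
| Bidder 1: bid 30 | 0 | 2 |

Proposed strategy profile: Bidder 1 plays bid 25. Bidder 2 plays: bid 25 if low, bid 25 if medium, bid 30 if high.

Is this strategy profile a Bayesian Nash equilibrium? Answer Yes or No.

Yes

Bidder 1 plays bid 25: E[bid 25] = 1/5·(-1) + 9/20·(-1) + 7/20·(-3) = -17/10; E[bid 30] = -101/20. Best-responding. ✓
Bidder 2 (valuation low), facing bid 25: bid 25 gives 2, bid 30 gives 0. Proposed bid 25 is best. ✓
Bidder 2 (valuation medium), facing bid 25: bid 25 gives 14, bid 30 gives -1. Proposed bid 25 is best. ✓
Bidder 2 (valuation high), facing bid 25: bid 25 gives -9, bid 30 gives 12. Proposed bid 30 is best. ✓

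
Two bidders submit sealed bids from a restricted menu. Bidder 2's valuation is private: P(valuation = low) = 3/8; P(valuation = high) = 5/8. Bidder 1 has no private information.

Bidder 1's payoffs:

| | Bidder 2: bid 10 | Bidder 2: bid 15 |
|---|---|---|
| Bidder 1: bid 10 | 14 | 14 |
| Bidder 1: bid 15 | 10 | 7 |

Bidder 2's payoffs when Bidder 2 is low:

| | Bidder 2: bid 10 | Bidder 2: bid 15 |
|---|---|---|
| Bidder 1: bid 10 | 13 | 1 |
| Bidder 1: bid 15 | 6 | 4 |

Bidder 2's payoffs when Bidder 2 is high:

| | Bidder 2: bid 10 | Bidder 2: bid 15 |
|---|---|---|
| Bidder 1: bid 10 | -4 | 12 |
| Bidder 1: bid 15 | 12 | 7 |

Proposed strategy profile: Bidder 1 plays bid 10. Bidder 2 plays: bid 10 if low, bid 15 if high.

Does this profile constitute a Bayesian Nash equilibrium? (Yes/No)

Bidder 1 plays bid 10: E[bid 10] = 3/8·(14) + 5/8·(14) = 14; E[bid 15] = 65/8. Best-responding. ✓
Bidder 2 (valuation low), facing bid 10: bid 10 gives 13, bid 15 gives 1. Proposed bid 10 is best. ✓
Bidder 2 (valuation high), facing bid 10: bid 10 gives -4, bid 15 gives 12. Proposed bid 15 is best. ✓

Yes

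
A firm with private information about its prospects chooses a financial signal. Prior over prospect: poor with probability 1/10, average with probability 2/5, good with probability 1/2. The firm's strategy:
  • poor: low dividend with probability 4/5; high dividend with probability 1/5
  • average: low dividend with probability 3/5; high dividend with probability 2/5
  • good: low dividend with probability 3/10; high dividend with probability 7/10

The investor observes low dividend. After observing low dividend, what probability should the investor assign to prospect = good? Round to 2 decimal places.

Apply Bayes' rule using the sender's strategy as the likelihood.
P(low dividend) = (1/10)·(4/5) + (2/5)·(3/5) + (1/2)·(3/10) = 47/100
P(good | low dividend) = ((1/2)·(3/10)) / (47/100) = (3/20) / (47/100) = 15/47

0.32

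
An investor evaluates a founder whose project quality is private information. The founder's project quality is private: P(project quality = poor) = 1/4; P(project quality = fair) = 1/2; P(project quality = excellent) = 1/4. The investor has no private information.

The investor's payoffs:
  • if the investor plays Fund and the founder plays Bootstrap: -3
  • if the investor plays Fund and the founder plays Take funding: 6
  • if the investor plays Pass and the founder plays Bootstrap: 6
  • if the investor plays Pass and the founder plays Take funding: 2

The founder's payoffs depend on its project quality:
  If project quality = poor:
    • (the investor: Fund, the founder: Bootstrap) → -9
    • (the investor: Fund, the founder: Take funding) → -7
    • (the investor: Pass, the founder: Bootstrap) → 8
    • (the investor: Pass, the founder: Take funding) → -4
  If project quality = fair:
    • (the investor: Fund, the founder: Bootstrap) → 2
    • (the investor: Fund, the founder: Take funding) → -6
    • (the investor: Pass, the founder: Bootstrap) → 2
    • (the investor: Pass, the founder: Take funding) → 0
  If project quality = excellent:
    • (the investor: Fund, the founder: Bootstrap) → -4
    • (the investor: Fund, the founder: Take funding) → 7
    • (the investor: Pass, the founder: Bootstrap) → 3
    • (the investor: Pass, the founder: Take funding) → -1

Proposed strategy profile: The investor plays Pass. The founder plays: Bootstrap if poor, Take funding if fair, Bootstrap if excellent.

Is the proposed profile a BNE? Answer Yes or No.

The investor plays Pass: E[Pass] = 1/4·(6) + 1/2·(2) + 1/4·(6) = 4; E[Fund] = 3/2. Best-responding. ✓
The founder (project quality poor), facing Pass: Bootstrap gives 8, Take funding gives -4. Proposed Bootstrap is best. ✓
The founder (project quality fair), facing Pass: Bootstrap gives 2, Take funding gives 0. Proposed Take funding is not best — profitable deviation exists. ✗
The founder (project quality excellent), facing Pass: Bootstrap gives 3, Take funding gives -1. Proposed Bootstrap is best. ✓

No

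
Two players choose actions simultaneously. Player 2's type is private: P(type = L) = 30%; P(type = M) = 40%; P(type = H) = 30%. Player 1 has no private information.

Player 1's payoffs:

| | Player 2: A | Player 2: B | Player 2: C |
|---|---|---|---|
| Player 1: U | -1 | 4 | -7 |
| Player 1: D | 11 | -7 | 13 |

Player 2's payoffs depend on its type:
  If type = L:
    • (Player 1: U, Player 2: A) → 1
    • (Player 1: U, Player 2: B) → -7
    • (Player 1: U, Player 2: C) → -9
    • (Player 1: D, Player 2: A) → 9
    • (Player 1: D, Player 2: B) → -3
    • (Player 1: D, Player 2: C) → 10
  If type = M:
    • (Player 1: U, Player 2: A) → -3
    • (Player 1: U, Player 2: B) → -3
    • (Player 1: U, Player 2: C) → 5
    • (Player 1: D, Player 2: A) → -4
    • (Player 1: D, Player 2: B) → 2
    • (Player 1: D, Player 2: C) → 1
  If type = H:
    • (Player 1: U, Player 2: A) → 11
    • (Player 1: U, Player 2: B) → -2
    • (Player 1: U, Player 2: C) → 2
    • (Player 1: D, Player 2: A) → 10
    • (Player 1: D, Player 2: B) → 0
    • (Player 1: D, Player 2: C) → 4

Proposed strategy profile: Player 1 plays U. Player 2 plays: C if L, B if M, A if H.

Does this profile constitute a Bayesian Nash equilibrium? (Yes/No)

No

Player 1 plays U: E[U] = 0.3·(-7) + 0.4·(4) + 0.3·(-1) = -0.8; E[D] = 4.4. Not best-responding. ✗
Player 2 (type L), facing U: A gives 1, B gives -7, C gives -9. Proposed C is not best — profitable deviation exists. ✗
Player 2 (type M), facing U: A gives -3, B gives -3, C gives 5. Proposed B is not best — profitable deviation exists. ✗
Player 2 (type H), facing U: A gives 11, B gives -2, C gives 2. Proposed A is best. ✓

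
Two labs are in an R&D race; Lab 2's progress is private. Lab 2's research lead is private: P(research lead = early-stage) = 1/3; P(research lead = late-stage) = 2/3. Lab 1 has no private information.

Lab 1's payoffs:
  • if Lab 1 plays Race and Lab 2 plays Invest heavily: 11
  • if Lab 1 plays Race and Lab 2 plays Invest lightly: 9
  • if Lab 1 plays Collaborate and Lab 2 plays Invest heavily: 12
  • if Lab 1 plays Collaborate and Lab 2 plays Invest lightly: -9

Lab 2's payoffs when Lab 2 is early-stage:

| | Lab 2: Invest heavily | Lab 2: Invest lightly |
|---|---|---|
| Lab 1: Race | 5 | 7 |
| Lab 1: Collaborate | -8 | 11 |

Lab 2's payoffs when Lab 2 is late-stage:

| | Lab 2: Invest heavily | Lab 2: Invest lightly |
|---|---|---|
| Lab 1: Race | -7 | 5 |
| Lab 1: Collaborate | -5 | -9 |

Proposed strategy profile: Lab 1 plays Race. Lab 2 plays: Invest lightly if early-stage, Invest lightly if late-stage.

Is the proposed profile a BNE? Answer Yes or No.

Lab 1 plays Race: E[Race] = 1/3·(9) + 2/3·(9) = 9; E[Collaborate] = -9. Best-responding. ✓
Lab 2 (research lead early-stage), facing Race: Invest heavily gives 5, Invest lightly gives 7. Proposed Invest lightly is best. ✓
Lab 2 (research lead late-stage), facing Race: Invest heavily gives -7, Invest lightly gives 5. Proposed Invest lightly is best. ✓

Yes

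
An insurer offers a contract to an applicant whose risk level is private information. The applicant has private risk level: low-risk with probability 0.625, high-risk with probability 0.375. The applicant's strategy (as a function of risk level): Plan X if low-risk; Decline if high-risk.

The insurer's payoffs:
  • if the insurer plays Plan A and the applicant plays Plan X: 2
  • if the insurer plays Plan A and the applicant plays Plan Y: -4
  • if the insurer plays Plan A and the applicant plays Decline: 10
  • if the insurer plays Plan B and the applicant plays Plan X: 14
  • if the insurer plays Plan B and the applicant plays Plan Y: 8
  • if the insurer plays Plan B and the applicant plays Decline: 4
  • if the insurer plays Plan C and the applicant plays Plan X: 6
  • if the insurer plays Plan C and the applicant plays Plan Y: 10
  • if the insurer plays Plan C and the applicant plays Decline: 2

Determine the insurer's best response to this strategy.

E[Plan A] = 0.625·(2) + 0.375·(10) = 5
E[Plan B] = 0.625·(14) + 0.375·(4) = 10.25
E[Plan C] = 0.625·(6) + 0.375·(2) = 4.5
Best response: Plan B (10.25 is the largest).

Plan B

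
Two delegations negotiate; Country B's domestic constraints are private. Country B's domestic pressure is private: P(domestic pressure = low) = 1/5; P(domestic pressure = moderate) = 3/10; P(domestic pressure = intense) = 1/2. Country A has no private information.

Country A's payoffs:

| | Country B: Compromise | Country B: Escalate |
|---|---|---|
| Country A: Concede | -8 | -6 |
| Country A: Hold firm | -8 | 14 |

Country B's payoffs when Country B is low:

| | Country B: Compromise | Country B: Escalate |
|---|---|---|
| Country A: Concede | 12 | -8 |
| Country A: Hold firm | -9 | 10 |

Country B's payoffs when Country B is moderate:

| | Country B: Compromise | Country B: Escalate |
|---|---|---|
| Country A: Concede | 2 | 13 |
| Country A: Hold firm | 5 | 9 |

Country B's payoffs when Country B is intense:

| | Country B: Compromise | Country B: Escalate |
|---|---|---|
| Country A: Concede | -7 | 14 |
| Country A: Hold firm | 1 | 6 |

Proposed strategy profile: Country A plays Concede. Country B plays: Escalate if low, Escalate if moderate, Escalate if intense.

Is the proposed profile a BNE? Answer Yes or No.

A profile is a BNE iff every type of every player is best-responding given beliefs about the other side.
Country A plays Concede: E[Concede] = 1/5·(-6) + 3/10·(-6) + 1/2·(-6) = -6; E[Hold firm] = 14. Not best-responding. ✗
Country B (domestic pressure low), facing Concede: Compromise gives 12, Escalate gives -8. Proposed Escalate is not best — profitable deviation exists. ✗
Country B (domestic pressure moderate), facing Concede: Compromise gives 2, Escalate gives 13. Proposed Escalate is best. ✓
Country B (domestic pressure intense), facing Concede: Compromise gives -7, Escalate gives 14. Proposed Escalate is best. ✓

No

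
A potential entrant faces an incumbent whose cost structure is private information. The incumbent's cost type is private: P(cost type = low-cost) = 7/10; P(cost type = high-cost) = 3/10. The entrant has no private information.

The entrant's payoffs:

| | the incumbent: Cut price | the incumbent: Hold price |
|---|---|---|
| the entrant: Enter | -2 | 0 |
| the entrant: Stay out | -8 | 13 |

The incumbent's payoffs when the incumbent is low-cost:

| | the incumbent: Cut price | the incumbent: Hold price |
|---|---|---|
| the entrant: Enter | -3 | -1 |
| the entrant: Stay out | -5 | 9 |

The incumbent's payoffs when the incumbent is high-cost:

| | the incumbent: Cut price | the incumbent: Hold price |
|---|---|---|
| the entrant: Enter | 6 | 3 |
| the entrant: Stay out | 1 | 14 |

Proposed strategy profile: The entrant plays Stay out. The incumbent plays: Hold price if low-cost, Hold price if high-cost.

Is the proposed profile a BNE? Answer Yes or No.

Yes

A profile is a BNE iff every type of every player is best-responding given beliefs about the other side.
The entrant plays Stay out: E[Stay out] = 7/10·(13) + 3/10·(13) = 13; E[Enter] = 0. Best-responding. ✓
The incumbent (cost type low-cost), facing Stay out: Cut price gives -5, Hold price gives 9. Proposed Hold price is best. ✓
The incumbent (cost type high-cost), facing Stay out: Cut price gives 1, Hold price gives 14. Proposed Hold price is best. ✓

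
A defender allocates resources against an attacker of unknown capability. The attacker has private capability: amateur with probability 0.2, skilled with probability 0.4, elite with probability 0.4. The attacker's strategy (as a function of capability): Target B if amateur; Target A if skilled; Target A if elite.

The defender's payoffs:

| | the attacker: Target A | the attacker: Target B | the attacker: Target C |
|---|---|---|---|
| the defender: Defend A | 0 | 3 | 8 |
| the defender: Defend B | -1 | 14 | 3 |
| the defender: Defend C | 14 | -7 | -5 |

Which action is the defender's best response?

Defend C

Compute the defender's expected payoff for each action, taking the expectation over the attacker's type.
E[Defend A] = 0.2·(3) + 0.4·(0) + 0.4·(0) = 0.6
E[Defend B] = 0.2·(14) + 0.4·(-1) + 0.4·(-1) = 2
E[Defend C] = 0.2·(-7) + 0.4·(14) + 0.4·(14) = 9.8
Best response: Defend C (9.8 is the largest).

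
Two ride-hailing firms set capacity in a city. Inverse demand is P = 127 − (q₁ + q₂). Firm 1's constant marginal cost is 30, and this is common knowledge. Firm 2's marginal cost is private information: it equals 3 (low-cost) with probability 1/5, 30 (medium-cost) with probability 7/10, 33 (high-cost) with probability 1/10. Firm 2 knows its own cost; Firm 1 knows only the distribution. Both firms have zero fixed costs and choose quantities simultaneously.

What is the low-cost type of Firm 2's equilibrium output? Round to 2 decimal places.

Type-c best response for Firm 2: q₂(c) = (127 − c)/2 − q₁/2.
Firm 1 maximizes expected profit; its first-order condition is 127 − 2q₁ − E[q₂] − 30 = 0.
Substituting E[q₂] and solving: E[c₂] = 24.9, so q₁ = (127 − 2·30 + 24.9)/3 = 30.6333.
q₂(low-cost) = (127 − 3 − 30.6333)/2 = 46.6833.

46.68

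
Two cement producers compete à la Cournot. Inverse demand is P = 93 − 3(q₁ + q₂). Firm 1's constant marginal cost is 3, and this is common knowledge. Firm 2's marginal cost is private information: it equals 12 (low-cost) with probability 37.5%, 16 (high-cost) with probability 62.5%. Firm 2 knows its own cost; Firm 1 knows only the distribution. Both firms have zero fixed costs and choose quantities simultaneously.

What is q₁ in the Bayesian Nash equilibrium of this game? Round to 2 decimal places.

11.28

Type-c best response for Firm 2: q₂(c) = (93 − c)/6 − q₁/2.
Firm 1 maximizes expected profit; its first-order condition is 93 − 6q₁ − 3E[q₂] − 3 = 0.
Substituting E[q₂] and solving: E[c₂] = 14.5, so q₁ = (93 − 2·3 + 14.5)/9 = 11.2778.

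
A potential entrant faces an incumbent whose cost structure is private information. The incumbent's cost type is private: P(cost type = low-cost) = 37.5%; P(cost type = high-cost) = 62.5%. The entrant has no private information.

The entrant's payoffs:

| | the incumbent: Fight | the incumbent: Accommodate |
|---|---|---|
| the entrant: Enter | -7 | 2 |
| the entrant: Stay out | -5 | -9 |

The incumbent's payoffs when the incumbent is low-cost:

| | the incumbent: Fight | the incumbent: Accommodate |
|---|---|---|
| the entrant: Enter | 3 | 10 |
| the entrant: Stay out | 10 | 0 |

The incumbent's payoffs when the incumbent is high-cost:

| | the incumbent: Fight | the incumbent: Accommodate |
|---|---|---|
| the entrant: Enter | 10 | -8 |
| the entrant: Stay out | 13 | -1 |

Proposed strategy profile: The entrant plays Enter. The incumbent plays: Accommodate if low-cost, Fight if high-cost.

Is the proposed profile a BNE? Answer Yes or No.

Yes

The entrant plays Enter: E[Enter] = 0.375·(2) + 0.625·(-7) = -3.625; E[Stay out] = -6.5. Best-responding. ✓
The incumbent (cost type low-cost), facing Enter: Fight gives 3, Accommodate gives 10. Proposed Accommodate is best. ✓
The incumbent (cost type high-cost), facing Enter: Fight gives 10, Accommodate gives -8. Proposed Fight is best. ✓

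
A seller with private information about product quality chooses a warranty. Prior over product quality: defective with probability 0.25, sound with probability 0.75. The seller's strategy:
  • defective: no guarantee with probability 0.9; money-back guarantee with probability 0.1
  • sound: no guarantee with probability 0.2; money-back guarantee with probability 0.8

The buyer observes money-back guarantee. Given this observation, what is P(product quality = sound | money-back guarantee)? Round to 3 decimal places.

0.960

P(money-back guarantee) = 0.25·0.1 + 0.75·0.8 = 0.625
P(sound | money-back guarantee) = (0.75·0.8) / 0.625 = 0.6 / 0.625 = 0.96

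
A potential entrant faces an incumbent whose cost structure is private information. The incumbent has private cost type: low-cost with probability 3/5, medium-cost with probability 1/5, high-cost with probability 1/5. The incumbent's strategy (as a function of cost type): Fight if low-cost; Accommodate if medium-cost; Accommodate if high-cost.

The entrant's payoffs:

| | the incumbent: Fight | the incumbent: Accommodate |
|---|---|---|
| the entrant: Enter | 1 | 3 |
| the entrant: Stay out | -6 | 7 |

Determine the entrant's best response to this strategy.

Enter

Compute the entrant's expected payoff for each action, taking the expectation over the incumbent's type.
E[Enter] = 3/5·(1) + 1/5·(3) + 1/5·(3) = 9/5
E[Stay out] = 3/5·(-6) + 1/5·(7) + 1/5·(7) = -4/5
Best response: Enter (9/5 is the largest).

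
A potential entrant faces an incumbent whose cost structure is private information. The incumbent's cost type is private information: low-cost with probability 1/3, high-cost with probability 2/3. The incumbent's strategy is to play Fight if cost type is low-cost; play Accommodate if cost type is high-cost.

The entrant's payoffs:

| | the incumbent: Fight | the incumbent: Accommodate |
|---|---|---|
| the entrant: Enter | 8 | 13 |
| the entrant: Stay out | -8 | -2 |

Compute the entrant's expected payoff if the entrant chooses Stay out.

Take the expectation over the incumbent's cost type, weighting each type's action by its prior probability.
E[Stay out] = 1/3·(-8) + 2/3·(-2) = (-8/3) + (-4/3) = -4

-4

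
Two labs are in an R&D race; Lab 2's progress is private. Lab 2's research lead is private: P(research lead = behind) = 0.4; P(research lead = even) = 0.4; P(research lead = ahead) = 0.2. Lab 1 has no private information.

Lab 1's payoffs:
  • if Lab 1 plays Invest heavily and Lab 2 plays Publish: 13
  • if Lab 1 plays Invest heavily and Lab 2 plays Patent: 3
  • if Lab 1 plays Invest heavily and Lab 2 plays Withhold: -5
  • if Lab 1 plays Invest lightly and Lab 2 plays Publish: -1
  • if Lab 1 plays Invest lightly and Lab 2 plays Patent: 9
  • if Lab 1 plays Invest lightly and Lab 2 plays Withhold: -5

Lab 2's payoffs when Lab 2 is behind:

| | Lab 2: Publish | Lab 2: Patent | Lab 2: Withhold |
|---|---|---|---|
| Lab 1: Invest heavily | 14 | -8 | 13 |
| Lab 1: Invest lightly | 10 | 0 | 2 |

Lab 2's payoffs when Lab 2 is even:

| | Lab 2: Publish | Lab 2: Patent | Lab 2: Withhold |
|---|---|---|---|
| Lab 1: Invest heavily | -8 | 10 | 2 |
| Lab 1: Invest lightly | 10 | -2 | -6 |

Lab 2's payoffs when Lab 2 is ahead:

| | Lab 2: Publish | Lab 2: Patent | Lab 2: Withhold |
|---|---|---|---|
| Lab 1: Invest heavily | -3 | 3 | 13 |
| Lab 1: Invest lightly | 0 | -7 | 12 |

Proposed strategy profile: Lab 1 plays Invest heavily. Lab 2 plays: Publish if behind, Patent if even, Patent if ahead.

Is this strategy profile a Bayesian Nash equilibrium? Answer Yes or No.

No

Lab 1 plays Invest heavily: E[Invest heavily] = 0.4·(13) + 0.4·(3) + 0.2·(3) = 7; E[Invest lightly] = 5. Best-responding. ✓
Lab 2 (research lead behind), facing Invest heavily: Publish gives 14, Patent gives -8, Withhold gives 13. Proposed Publish is best. ✓
Lab 2 (research lead even), facing Invest heavily: Publish gives -8, Patent gives 10, Withhold gives 2. Proposed Patent is best. ✓
Lab 2 (research lead ahead), facing Invest heavily: Publish gives -3, Patent gives 3, Withhold gives 13. Proposed Patent is not best — profitable deviation exists. ✗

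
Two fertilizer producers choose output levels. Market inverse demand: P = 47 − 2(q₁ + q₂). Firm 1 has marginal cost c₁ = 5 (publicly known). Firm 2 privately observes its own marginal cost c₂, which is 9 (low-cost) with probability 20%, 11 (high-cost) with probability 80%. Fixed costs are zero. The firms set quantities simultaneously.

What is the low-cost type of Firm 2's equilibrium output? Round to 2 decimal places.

5.53

Firm 2 with cost c maximizes (47 − 2(q₁+q₂) − c)·q₂, giving q₂(c) = (47 − c − 2q₁)/4.
E[c₂] = 0.2·9 + 0.8·11 = 10.6
Firm 1's FOC against E[q₂] yields q₁ = (47 − 2·5 + E[c₂])/6 = (47 − 10 + 10.6)/6 = 7.93333.
q₂(low-cost) = (47 − 9 − 2·7.93333)/4 = 5.53333.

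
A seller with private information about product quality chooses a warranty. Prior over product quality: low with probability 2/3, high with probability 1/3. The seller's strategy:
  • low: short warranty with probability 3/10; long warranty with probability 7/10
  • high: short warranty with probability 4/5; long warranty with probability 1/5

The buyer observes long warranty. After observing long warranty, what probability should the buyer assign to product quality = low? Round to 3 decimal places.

Apply Bayes' rule using the sender's strategy as the likelihood.
P(long warranty) = (2/3)·(7/10) + (1/3)·(1/5) = 8/15
P(low | long warranty) = ((2/3)·(7/10)) / (8/15) = (7/15) / (8/15) = 7/8

0.875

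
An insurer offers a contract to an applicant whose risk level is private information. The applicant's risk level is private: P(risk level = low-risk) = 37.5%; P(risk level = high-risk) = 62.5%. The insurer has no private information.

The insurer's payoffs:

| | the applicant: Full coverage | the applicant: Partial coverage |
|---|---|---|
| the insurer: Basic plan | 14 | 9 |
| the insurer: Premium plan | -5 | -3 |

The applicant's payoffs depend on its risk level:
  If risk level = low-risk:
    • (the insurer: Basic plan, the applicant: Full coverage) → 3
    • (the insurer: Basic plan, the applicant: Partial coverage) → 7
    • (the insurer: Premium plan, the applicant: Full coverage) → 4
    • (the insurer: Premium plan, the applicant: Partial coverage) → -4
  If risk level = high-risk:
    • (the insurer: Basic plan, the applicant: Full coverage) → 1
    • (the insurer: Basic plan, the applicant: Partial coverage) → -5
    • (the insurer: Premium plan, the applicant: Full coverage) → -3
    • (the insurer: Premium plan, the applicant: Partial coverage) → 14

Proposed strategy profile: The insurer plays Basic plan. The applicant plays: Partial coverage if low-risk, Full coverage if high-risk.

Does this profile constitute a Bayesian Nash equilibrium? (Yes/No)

Yes

A profile is a BNE iff every type of every player is best-responding given beliefs about the other side.
The insurer plays Basic plan: E[Basic plan] = 0.375·(9) + 0.625·(14) = 12.125; E[Premium plan] = -4.25. Best-responding. ✓
The applicant (risk level low-risk), facing Basic plan: Full coverage gives 3, Partial coverage gives 7. Proposed Partial coverage is best. ✓
The applicant (risk level high-risk), facing Basic plan: Full coverage gives 1, Partial coverage gives -5. Proposed Full coverage is best. ✓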